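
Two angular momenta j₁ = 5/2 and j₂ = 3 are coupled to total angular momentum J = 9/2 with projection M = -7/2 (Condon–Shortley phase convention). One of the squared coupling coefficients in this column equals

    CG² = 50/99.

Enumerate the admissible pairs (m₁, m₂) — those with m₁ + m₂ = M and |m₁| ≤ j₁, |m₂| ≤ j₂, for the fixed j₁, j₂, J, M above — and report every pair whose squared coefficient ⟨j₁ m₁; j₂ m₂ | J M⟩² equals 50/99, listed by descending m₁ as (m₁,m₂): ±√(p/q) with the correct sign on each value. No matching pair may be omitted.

Admissible pairs with m₁+m₂ = M = -7/2: (-5/2,-1), (-3/2,-2), (-1/2,-3)
  (m₁,m₂)=(-1/2,-3): CG² = 16/33, CG = +√(16/33)
  (m₁,m₂)=(-3/2,-2): CG² = 1/99, CG = +√(1/99)
  (m₁,m₂)=(-5/2,-1): CG² = 50/99, CG = −√(50/99)   ← matches the target
Pairs with CG² = 50/99: (-5/2,-1): −√(50/99)

(-5/2,-1): −√(50/99)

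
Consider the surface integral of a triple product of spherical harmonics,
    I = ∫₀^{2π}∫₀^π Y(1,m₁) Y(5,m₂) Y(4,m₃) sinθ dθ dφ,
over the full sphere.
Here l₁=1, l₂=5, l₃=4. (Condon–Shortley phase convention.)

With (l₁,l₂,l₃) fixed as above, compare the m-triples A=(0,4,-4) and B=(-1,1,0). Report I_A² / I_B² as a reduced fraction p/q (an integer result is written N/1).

3/5

Shared (l₁,l₂,l₃)=(1,5,4): N and (l;000)² cancel in I_A²/I_B².
A: Δ = 2!·0!·8!/11! = 1/495; Racah Σ t=1..1: t=1:−1/40320 = -1/40320; ⇒ 3j(1 5 4; 0 4 -4)² = 1/55, sgn -1
B: Δ = 2!·0!·8!/11! = 1/495; Racah Σ t=2..2: t=2:+1/1152 = 1/1152; ⇒ 3j(1 5 4; -1 1 0)² = 1/33, sgn +1
I_A²/I_B² = (1/55)/(1/33) = 3/5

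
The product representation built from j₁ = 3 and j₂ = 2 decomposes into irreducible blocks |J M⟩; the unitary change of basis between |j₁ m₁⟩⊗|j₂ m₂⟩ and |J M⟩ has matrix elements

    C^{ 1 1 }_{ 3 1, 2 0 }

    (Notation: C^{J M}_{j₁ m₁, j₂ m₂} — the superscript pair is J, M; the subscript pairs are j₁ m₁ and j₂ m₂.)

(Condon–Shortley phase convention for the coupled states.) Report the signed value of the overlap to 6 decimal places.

+0.414039

triangle: 4!×2!×0!/7! = 48/5040
(j±m)!: 4!×2!×2!×2!×2!×0! = 384
prefactor² = (2J+1)×Δ×N² = 384/35
  k=2: +1/(2!×2!×0!×0!×2!×0!) = 1/8
Σ = 1/8  ⇒  CG² = 384/35×(1/8)² = 6/35
CG = +√(6/35) = +0.414039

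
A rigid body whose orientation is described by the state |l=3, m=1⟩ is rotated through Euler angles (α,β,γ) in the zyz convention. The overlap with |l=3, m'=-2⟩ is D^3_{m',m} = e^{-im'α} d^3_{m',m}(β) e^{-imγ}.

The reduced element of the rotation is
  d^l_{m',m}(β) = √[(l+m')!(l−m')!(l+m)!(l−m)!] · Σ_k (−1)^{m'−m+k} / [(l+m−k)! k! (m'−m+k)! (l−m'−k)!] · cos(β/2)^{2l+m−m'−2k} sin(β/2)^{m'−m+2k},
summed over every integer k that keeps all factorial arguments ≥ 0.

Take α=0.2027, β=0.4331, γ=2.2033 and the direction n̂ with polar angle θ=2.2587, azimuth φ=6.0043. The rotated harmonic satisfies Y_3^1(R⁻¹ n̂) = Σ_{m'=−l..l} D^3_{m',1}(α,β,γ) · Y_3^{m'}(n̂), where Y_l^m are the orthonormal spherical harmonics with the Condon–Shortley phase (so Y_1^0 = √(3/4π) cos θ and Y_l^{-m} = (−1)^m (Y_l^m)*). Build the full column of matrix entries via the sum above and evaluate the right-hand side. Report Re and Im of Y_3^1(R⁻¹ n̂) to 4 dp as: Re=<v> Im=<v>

Need the full column D^3_{m',1} for m'=−3..3 at α=0.2027, β=0.4331, γ=2.2033.
cos(β/2)=0.976645, sin(β/2)=0.214861
d^3_{-3,1}: single k=4 term ⇒ +0.007873;  D = -0.000192-0.007871i
d^3_{-2,1}: k∈[3..4] ⇒ +0.058441 -0.001414 = +0.057026;  D = -0.012840-0.055562i
d^3_{-1,1}: k∈[2..4] ⇒ +0.252008 -0.016263 +0.000098 = +0.235844;  D = -0.098274-0.214393i
d^3_{0,1}: k∈[1..3] ⇒ +0.661351 -0.096028 +0.001549 = +0.566872;  D = -0.335115-0.457211i
d^3_{1,1}: k∈[0..2] ⇒ +0.867799 -0.336011 +0.012197 = +0.543985;  D = -0.403329-0.365029i
d^3_{2,1}: k∈[0..1] ⇒ -0.603728 +0.058441 = -0.545287;  D = +0.469678+0.277021i
d^3_{3,1}: single k=0 term ⇒ +0.162671;  D = -0.153883-0.052742i
Y_3^{m'}(θ=2.2587,φ=6.0043) and Σ D·Y over m':
  (-0.0002-0.0079i)·(+0.1289+0.1428i)  (-0.0128-0.0556i)·(-0.3286-0.2050i)  (-0.0983-0.2144i)·(+0.2438+0.0698i)  (-0.3351-0.4572i)·(+0.2332+0.0000i)  (-0.4033-0.3650i)·(-0.2438+0.0698i)  (+0.4697+0.2770i)·(-0.3286+0.2050i)  (-0.1539-0.0527i)·(-0.1289+0.1428i)
Y_3^1(R⁻¹ n̂) = -0.153175-0.095012i

Re=-0.1532 Im=-0.0950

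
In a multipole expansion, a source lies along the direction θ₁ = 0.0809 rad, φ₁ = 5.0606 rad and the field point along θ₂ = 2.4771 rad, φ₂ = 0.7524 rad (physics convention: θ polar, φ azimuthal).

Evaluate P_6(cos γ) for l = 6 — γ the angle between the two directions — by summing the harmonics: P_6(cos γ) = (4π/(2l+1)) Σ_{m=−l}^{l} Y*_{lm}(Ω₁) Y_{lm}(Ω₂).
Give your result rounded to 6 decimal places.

-0.397536

Addition theorem: P_6(cos γ) = (4π/13) Σ_m Y*_{lm}(Ω₁) Y_{lm}(Ω₂), m = −6…6:
  [-6]  conj(Y_{6,-6})(Ω₁) = (0.000000, -0.000000) ; Y_{6,-6}(Ω₂) = (-0.005225, 0.026045) ; Δ = (0.000000, 0.000000)
  [-5]  conj(Y_{6,-5})(Ω₁) = (0.000006, 0.000001) ; Y_{6,-5}(Ω₂) = (0.095582, -0.068296) ; Δ = (0.000001, -0.000000)
  [-4]  conj(Y_{6,-4})(Ω₁) = (0.000027, 0.000149) ; Y_{6,-4}(Ω₂) = (-0.297504, -0.039498) ; Δ = (-0.000002, -0.000045)
  [-3]  conj(Y_{6,-3})(Ω₁) = (-0.002349, 0.001364) ; Y_{6,-3}(Ω₂) = (0.290891, 0.355045) ; Δ = (-0.001168, -0.000437)
  [-2]  conj(Y_{6,-2})(Ω₁) = (-0.025598, -0.021405) ; Y_{6,-2}(Ω₂) = (0.020575, -0.311307) ; Δ = (-0.007190, 0.007528)
  [-1]  conj(Y_{6,-1})(Ω₁) = (0.087936, -0.242247) ; Y_{6,-1}(Ω₂) = (0.133996, -0.125432) ; Δ = (-0.018602, -0.043490)
  [+0]  conj(Y_{6,0})(Ω₁) = (0.948384, -0.000000) ; Y_{6,0}(Ω₂) = (-0.376778, 0.000000) ; Δ = (-0.357330, 0.000000)
  [+1]  conj(Y_{6,1})(Ω₁) = (-0.087936, -0.242247) ; Y_{6,1}(Ω₂) = (-0.133996, -0.125432) ; Δ = (-0.018602, 0.043490)
  [+2]  conj(Y_{6,2})(Ω₁) = (-0.025598, 0.021405) ; Y_{6,2}(Ω₂) = (0.020575, 0.311307) ; Δ = (-0.007190, -0.007528)
  [+3]  conj(Y_{6,3})(Ω₁) = (0.002349, 0.001364) ; Y_{6,3}(Ω₂) = (-0.290891, 0.355045) ; Δ = (-0.001168, 0.000437)
  [+4]  conj(Y_{6,4})(Ω₁) = (0.000027, -0.000149) ; Y_{6,4}(Ω₂) = (-0.297504, 0.039498) ; Δ = (-0.000002, 0.000045)
  [+5]  conj(Y_{6,5})(Ω₁) = (-0.000006, 0.000001) ; Y_{6,5}(Ω₂) = (-0.095582, -0.068296) ; Δ = (0.000001, 0.000000)
  [+6]  conj(Y_{6,6})(Ω₁) = (0.000000, 0.000000) ; Y_{6,6}(Ω₂) = (-0.005225, -0.026045) ; Δ = (0.000000, -0.000000)
Total Σ_m = (-0.411254, 0.000000). Multiply by 0.966644: (-0.397536, 0.000000). P_6(cos γ) = -0.397536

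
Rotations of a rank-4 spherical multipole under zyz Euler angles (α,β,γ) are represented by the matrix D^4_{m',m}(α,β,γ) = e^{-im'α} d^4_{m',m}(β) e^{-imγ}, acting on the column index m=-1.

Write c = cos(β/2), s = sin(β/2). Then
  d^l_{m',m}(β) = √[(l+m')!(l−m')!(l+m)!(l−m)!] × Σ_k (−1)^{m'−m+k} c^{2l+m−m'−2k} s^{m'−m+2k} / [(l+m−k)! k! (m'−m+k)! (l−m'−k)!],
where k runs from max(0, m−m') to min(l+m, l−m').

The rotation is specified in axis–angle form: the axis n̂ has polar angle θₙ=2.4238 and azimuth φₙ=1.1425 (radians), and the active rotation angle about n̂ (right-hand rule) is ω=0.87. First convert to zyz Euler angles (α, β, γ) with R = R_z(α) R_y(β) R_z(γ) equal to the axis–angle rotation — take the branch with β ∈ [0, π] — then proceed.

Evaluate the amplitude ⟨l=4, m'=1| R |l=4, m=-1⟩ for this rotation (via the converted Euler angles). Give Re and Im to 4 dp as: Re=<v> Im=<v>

Re=0.3012 Im=0.3474

Axis–angle → zyz. n̂ = (sinθₙcosφₙ, sinθₙsinφₙ, cosθₙ) = (+0.273167, +0.598314, -0.753259), ω = 0.8700.
R = I cosω + sinω [n̂]ₓ + (1−cosω) n̂n̂ᵀ gives
  R = [+0.671330, +0.633787, +0.384227; -0.517689, +0.771972, -0.368861; -0.530391, +0.048718, +0.846352]
β = atan2(√(R₁₃²+R₂₃²), R₃₃) = 0.561698; α = atan2(R₂₃, R₁₃) mod 2π = 5.518188; γ = atan2(R₃₂, −R₃₁) mod 2π = 0.091595
D^4_{1,-1}(5.5182,0.5617,0.0916) = e^{-i·1·5.5182}·d^4_{1,-1}(0.5617)·e^{-i·-1·0.0916}. Compute d first:
Half-angle: c=0.960820, s=0.277172. N=√(120·6·6·120)=720.000000
Admissible k: 0..3 (factorial args all ≥0)
  k=0: (−1)^2·720.0000/(72)·0.9608^6·0.2772^2 = +0.604437
  k=1: (−1)^3·720.0000/(24)·0.9608^4·0.2772^4 = -0.150898
  k=2: (−1)^4·720.0000/(48)·0.9608^2·0.2772^6 = +0.006279
  k=3: (−1)^5·720.0000/(720)·0.9608^0·0.2772^8 = -0.000035
d^4_{1,-1}(0.5617) = +0.604437 -0.150898 +0.006279 -0.000035 = +0.459782
Phases: e^{-i·(1)·5.5182}=+0.721384+0.692535i, e^{-i·(-1)·0.0916}=+0.995808+0.091467i ⇒ D=+0.301164+0.347418i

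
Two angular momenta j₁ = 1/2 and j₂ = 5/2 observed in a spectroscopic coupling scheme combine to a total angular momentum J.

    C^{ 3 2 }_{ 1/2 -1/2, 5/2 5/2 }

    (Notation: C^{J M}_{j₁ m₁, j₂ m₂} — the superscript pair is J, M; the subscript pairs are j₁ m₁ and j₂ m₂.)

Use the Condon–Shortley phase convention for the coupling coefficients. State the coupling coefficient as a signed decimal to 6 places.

+0.408248  (= +√(1/6))

j₁+j₂−J=0  J+j₁−j₂=1  J−j₁+j₂=5  j₁+j₂+J+1=7
(j₁±m₁, j₂±m₂, J±M) = (0,1,5,0,5,1)
P² = 2400
sum k=0..0:
  [0] +1/120 = 1/120
S = 1/120
C² = P²·S² = 1/6 ; C = +0.408248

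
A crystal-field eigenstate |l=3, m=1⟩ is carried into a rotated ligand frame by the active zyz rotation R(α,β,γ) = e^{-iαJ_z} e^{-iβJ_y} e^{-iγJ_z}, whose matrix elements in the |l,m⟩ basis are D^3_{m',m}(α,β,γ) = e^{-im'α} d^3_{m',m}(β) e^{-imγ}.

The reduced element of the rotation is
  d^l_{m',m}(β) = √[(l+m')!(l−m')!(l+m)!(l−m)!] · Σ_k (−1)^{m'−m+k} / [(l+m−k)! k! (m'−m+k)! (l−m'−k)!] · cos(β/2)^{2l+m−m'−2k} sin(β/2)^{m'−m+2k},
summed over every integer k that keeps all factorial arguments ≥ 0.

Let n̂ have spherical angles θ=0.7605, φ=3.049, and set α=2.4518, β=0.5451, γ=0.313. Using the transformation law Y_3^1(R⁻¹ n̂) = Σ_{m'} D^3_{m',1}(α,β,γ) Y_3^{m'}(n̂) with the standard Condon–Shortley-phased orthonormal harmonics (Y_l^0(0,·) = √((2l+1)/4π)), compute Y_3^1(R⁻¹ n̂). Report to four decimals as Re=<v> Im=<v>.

Need the full column D^3_{m',1} for m'=−3..3 at α=2.4518, β=0.5451, γ=0.3130.
cos(β/2)=0.963088, sin(β/2)=0.269188
d^3_{-3,1}: single k=4 term ⇒ +0.018863;  D = +0.013682+0.012984i
d^3_{-2,1}: k∈[3..4] ⇒ +0.110203 -0.004305 = +0.105899;  D = -0.012865-0.105114i
d^3_{-1,1}: k∈[2..4] ⇒ +0.374047 -0.038962 +0.000380 = +0.335465;  D = -0.180464+0.282789i
d^3_{0,1}: k∈[1..3] ⇒ +0.772637 -0.181083 +0.004716 = +0.596270;  D = +0.567300-0.183600i
d^3_{1,1}: k∈[0..2] ⇒ +0.797985 -0.498730 +0.029222 = +0.328477;  D = -0.305434-0.120860i
d^3_{2,1}: k∈[0..1] ⇒ -0.705318 +0.110203 = -0.595114;  D = -0.287510-0.521056i
d^3_{3,1}: single k=0 term ⇒ +0.241446;  D = +0.044551-0.237301i
Y_3^{m'}(θ=0.7605,φ=3.049) and Σ D·Y over m':
  (+0.0137+0.0130i)·(-0.1314-0.0375i)  (-0.0129-0.1051i)·(+0.3458+0.0648i)  (-0.1805+0.2828i)·(-0.3603-0.0335i)  (+0.5673-0.1836i)·(-0.1015+0.0000i)  (-0.3054-0.1209i)·(+0.3603-0.0335i)  (-0.2875-0.5211i)·(+0.3458-0.0648i)  (+0.0446-0.2373i)·(+0.1314-0.0375i)
Y_3^1(R⁻¹ n̂) = -0.232364-0.344330i

Re=-0.2324 Im=-0.3443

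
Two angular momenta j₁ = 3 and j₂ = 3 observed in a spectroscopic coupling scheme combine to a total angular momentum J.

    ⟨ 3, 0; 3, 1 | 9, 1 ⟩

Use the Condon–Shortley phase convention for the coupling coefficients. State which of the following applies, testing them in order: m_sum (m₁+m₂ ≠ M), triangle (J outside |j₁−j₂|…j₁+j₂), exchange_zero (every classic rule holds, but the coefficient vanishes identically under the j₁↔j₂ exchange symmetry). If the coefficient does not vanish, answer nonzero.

m-sum: m₁+m₂ = 0+1 = 1, M = 1  ✓
triangle: need |j₁−j₂| ≤ J ≤ j₁+j₂, i.e. J ∈ [0, 6]; J = 9 is outside ✗ ⇒ coefficient is 0

triangle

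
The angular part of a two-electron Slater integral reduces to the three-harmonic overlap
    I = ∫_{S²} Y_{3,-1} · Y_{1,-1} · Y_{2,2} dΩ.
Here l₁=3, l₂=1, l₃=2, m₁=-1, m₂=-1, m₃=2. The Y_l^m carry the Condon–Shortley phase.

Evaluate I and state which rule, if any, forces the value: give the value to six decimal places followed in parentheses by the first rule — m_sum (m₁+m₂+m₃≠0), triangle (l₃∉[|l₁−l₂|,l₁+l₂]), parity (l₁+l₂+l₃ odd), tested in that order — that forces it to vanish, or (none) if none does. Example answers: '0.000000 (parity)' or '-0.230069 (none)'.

m-sum 0 ✓  L=6 even ✓  2≤2≤4 ✓
Π(2lᵢ+1) = 7×3×5 = 105
triangle coeff Δ(3,1,2) = 1/105
Σ_t [1,1]: t=1:−1/4 = -1/4
(3j)²=3/35 [(3 1 2; 0 0 0)], sign=-1
Σ_t [0,0]: t=0:+1/48 = 1/48
(3j)²=1/105 [(3 1 2; -1 -1 2)], sign=+1
⇒ 4πI² = 3/35
I = (-1)√(3/35/(4π)) = -0.08258890
No selection rule forces the value: the integral is nonzero (none).

-0.082589 (none)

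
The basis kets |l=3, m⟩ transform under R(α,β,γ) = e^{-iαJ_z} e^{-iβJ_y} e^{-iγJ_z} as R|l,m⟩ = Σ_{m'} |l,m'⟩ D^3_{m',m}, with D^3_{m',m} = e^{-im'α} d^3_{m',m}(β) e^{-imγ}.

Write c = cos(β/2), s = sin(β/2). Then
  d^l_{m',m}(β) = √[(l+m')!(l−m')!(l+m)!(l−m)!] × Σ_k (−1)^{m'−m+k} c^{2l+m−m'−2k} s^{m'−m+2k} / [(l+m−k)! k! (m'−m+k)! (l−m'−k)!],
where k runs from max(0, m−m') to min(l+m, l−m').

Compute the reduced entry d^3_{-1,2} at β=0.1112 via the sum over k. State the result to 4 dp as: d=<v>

d=0.0011

d^3_{-1,2}(β=0.1112) via the finite sum:
With c≡cos(β/2)=0.998455 and s≡sin(β/2)=0.055571, N=[2·24·120·1]^{1/2}=75.894664
The bounds max(0,m−m')=3 and min(l+m,l−m')=4 give 2 terms
  k=3: (−1)^0·75.8947/(12)·0.9985^3·0.0556^3 = +0.001080
  k=4: (−1)^1·75.8947/(24)·0.9985^1·0.0556^5 = -0.000002
d^3_{-1,2}(0.1112) = +0.001080 -0.000002 = +0.001079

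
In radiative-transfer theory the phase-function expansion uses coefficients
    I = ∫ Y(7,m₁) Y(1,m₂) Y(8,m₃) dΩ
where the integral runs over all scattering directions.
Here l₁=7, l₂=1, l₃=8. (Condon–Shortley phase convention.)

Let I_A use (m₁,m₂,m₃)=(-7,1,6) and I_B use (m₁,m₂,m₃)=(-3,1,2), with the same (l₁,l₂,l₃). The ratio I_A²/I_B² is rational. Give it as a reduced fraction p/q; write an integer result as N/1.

1/15

Shared (l₁,l₂,l₃)=(7,1,8): N and (l;000)² cancel in I_A²/I_B².
A: Δ = 0!·14!·2!/17! = 1/2040; Racah Σ t=0..0: t=0:+1/174356582400 = 1/174356582400; ⇒ 3j(7 1 8; -7 1 6)² = 1/2040, sgn +1
B: Δ = 0!·14!·2!/17! = 1/2040; Racah Σ t=0..0: t=0:+1/174182400 = 1/174182400; ⇒ 3j(7 1 8; -3 1 2)² = 1/136, sgn +1
I_A²/I_B² = (1/2040)/(1/136) = 1/15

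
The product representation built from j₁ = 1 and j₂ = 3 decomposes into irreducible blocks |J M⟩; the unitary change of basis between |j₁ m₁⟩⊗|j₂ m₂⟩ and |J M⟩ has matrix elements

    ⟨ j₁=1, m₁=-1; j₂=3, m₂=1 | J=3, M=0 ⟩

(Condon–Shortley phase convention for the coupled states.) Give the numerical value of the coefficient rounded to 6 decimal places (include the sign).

-0.707107  (= −√(1/2))

√[7·1!1!5!/8! · 0!2!4!2!3!3!] = √(72)
  +(−1)^1/∏(1,0,1,3,0,2)! = -1/12  (running -1/12)
⟨..|..⟩ = √(72)·(-1/12) = -0.707107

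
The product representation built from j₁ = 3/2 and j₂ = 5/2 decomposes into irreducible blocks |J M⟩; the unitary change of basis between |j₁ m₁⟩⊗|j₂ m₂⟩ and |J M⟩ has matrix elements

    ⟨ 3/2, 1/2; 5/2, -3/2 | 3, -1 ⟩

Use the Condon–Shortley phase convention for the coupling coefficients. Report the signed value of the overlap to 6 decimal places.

j₁+j₂−J=1  J+j₁−j₂=2  J−j₁+j₂=4  j₁+j₂+J+1=8
(j₁±m₁, j₂±m₂, J±M) = (2,1,1,4,2,4)
P² = 96/5
sum k=0..1:
  [0] +1/6 = 1/6
  [1] −1/48 = -1/48
S = 7/48
C² = P²·S² = 49/120 ; C = +0.639010

+√(49/120) = +0.639010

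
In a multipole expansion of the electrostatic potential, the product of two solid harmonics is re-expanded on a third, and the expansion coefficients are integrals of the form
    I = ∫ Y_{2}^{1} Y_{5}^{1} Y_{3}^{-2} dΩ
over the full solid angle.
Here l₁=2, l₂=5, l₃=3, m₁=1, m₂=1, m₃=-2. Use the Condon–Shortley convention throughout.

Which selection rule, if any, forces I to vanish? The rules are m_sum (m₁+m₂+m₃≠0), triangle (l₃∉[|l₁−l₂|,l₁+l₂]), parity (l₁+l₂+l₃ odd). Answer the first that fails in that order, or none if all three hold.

none

m₁+m₂+m₃ = 1 + 1 − 2 = 0  ✓
triangle: |2−5|=3 ≤ l₃=3 ≤ 2+5=7  ✓
parity: l₁+l₂+l₃ = 10 is even  ✓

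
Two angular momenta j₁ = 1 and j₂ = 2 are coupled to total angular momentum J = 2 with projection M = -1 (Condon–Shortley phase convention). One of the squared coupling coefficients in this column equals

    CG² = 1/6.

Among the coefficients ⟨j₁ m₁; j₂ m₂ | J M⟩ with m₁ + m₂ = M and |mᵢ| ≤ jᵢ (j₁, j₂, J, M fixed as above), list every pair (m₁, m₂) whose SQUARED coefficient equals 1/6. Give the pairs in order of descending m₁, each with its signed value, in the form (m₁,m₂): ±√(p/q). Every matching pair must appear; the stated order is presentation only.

Admissible pairs with m₁+m₂ = M = -1: (-1,0), (0,-1), (1,-2)
  (m₁,m₂)=(1,-2): CG² = 1/3, CG = +√(1/3)
  (m₁,m₂)=(0,-1): CG² = 1/6, CG = +√(1/6)   ← matches the target
  (m₁,m₂)=(-1,0): CG² = 1/2, CG = −√(1/2)
Pairs with CG² = 1/6: (0,-1): +√(1/6)

(0,-1): +√(1/6)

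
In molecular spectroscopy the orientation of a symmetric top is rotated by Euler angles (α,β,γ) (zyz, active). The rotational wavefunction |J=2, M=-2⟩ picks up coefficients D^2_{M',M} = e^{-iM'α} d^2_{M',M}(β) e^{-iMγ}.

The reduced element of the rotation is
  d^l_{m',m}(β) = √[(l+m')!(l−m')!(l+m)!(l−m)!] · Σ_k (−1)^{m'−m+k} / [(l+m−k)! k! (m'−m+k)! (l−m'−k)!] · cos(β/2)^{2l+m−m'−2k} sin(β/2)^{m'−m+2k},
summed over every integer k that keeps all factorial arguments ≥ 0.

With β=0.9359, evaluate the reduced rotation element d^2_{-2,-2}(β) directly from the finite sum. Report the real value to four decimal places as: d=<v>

d^2_{-2,-2}(β=0.9359) via the finite sum:
With c≡cos(β/2)=0.892495 and s≡sin(β/2)=0.451058, N=[1·24·1·24]^{1/2}=24.000000
Admissible k: 0..0 (factorial args all ≥0)
  k=0: (−1)^0·24.0000/(24)·0.8925^4·0.4511^0 = +0.634487
d^2_{-2,-2}(0.9359) = +0.634487

d=0.6345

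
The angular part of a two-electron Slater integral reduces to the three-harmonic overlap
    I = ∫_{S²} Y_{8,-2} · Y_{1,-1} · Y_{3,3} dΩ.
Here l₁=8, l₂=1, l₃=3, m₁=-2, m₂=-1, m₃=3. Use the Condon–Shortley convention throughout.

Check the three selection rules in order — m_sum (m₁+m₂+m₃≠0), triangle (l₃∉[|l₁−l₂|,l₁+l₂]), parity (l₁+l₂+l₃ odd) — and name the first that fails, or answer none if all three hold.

triangle

Σmᵢ = 0  ✓
l₃∈[|l₁−l₂|,l₁+l₂]=[7,9] required, l₃=3 fails  ✗
Σlᵢ = 12 ⇒ even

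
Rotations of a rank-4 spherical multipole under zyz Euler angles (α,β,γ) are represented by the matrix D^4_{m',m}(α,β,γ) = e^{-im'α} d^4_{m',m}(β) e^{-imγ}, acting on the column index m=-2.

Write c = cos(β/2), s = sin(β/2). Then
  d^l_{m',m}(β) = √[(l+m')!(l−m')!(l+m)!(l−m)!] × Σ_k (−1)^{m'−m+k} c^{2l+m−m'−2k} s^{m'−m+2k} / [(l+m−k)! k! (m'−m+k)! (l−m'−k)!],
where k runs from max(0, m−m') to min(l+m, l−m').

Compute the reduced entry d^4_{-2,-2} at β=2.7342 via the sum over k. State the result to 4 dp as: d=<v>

d^4_{-2,-2}(β=2.7342) via the finite sum:
c=cos(2.734200/2)=0.202291, s=sin(2.734200/2)=0.979326; N=√[2·720·2·720]=1440.000000
Admissible k: 0..2 (factorial args all ≥0)
  k=0: (−1)^0·1440.0000/(1440)·0.2023^8·0.9793^0 = +0.000003
  k=1: (−1)^1·1440.0000/(120)·0.2023^6·0.9793^2 = -0.000789
  k=2: (−1)^2·1440.0000/(96)·0.2023^4·0.9793^4 = +0.023105
d^4_{-2,-2}(2.7342) = +0.000003 -0.000789 +0.023105 = +0.022319

d=0.0223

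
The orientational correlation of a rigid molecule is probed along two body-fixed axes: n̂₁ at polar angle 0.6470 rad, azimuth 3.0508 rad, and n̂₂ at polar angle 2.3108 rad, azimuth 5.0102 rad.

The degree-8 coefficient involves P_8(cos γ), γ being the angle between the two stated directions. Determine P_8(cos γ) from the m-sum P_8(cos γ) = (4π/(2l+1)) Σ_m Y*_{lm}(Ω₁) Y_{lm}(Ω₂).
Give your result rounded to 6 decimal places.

Addition theorem: P_8(cos γ) = (4π/17) Σ_m Y*_{lm}(Ω₁) Y_{lm}(Ω₂), m = −8…8:
  [-8]  conj(Y_{8,-8})(Ω₁) = 0.00672 - 0.00597j ; Y_{8,-8}(Ω₂) = -0.03307 - 0.03137j ; Δ = -0.00041 - 0.00001j
  [-7]  conj(Y_{8,-7})(Ω₁) = -0.03828 + 0.02824j ; Y_{8,-7}(Ω₂) = 0.14499 - 0.08184j ; Δ = -0.00324 + 0.00723j
  [-6]  conj(Y_{8,-6})(Ω₁) = 0.13205 - 0.08001j ; Y_{8,-6}(Ω₂) = 0.07617 + 0.34702j ; Δ = 0.03782 + 0.03973j
  [-5]  conj(Y_{8,-5})(Ω₁) = -0.30395 + 0.14831j ; Y_{8,-5}(Ω₂) = -0.45844 - 0.03756j ; Δ = 0.14491 - 0.05658j
  [-4]  conj(Y_{8,-4})(Ω₁) = 0.45061 - 0.17124j ; Y_{8,-4}(Ω₂) = 0.09749 - 0.24441j ; Δ = 0.00208 - 0.12683j
  [-3]  conj(Y_{8,-3})(Ω₁) = -0.33145 + 0.09258j ; Y_{8,-3}(Ω₂) = -0.14031 - 0.11285j ; Δ = 0.05695 + 0.02442j
  [-2]  conj(Y_{8,-2})(Ω₁) = -0.12116 + 0.02225j ; Y_{8,-2}(Ω₂) = 0.30821 - 0.20888j ; Δ = -0.03270 + 0.03216j
  [-1]  conj(Y_{8,-1})(Ω₁) = 0.41042 - 0.03737j ; Y_{8,-1}(Ω₂) = -0.00361 - 0.01177j ; Δ = -0.00192 - 0.00469j
  [+0]  conj(Y_{8,0})(Ω₁) = -0.00711 + 0.00000j ; Y_{8,0}(Ω₂) = 0.36976 + 0.00000j ; Δ = -0.00263 + 0.00000j
  [+1]  conj(Y_{8,1})(Ω₁) = -0.41042 - 0.03737j ; Y_{8,1}(Ω₂) = 0.00361 - 0.01177j ; Δ = -0.00192 + 0.00469j
  [+2]  conj(Y_{8,2})(Ω₁) = -0.12116 - 0.02225j ; Y_{8,2}(Ω₂) = 0.30821 + 0.20888j ; Δ = -0.03270 - 0.03216j
  [+3]  conj(Y_{8,3})(Ω₁) = 0.33145 + 0.09258j ; Y_{8,3}(Ω₂) = 0.14031 - 0.11285j ; Δ = 0.05695 - 0.02442j
  [+4]  conj(Y_{8,4})(Ω₁) = 0.45061 + 0.17124j ; Y_{8,4}(Ω₂) = 0.09749 + 0.24441j ; Δ = 0.00208 + 0.12683j
  [+5]  conj(Y_{8,5})(Ω₁) = 0.30395 + 0.14831j ; Y_{8,5}(Ω₂) = 0.45844 - 0.03756j ; Δ = 0.14491 + 0.05658j
  [+6]  conj(Y_{8,6})(Ω₁) = 0.13205 + 0.08001j ; Y_{8,6}(Ω₂) = 0.07617 - 0.34702j ; Δ = 0.03782 - 0.03973j
  [+7]  conj(Y_{8,7})(Ω₁) = 0.03828 + 0.02824j ; Y_{8,7}(Ω₂) = -0.14499 - 0.08184j ; Δ = -0.00324 - 0.00723j
  [+8]  conj(Y_{8,8})(Ω₁) = 0.00672 + 0.00597j ; Y_{8,8}(Ω₂) = -0.03307 + 0.03137j ; Δ = -0.00041 + 0.00001j
Σ over m = 0.40437 - 0.00000j; ×(4π/17) → 0.29891 - 0.00000j. Real part: 0.298912

0.298912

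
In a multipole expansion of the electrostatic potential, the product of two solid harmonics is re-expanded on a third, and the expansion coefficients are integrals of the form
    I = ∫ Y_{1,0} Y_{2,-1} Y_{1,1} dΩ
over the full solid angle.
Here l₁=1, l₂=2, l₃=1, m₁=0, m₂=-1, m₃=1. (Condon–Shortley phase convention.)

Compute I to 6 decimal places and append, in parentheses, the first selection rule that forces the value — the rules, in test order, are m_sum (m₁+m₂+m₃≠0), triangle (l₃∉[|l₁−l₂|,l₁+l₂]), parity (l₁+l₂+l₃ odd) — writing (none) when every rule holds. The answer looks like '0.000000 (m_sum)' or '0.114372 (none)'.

Rules hold: Σm=0, L=4 even, 1≤1≤3.
N = 3·5·3 = 45
Δ = 2!·0!·2!/5! = 1/30
Racah Σ t=1..1: t=1:−1/1 = -1/1
⇒ 3j(1 2 1; 0 0 0)² = 2/15, sgn +1
Racah Σ t=1..1: t=1:−1/2 = -1/2
⇒ 3j(1 2 1; 0 -1 1)² = 1/10, sgn -1
4πI² = N·(3j₀)²·(3jₘ)² = 3/5
I = -1·√(0.6/4π) = -0.21850969
No selection rule forces the value: the integral is nonzero (none).

-0.218510 (none)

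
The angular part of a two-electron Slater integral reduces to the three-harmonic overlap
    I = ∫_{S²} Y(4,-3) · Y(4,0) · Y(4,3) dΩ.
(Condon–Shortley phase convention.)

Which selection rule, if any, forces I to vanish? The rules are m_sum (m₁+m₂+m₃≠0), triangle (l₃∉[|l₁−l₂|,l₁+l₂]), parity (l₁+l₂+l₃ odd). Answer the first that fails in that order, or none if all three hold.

none

azimuthal sum: -3 + 0 + 3 = 0  ✓
0 ≤ 4 ≤ 8 (triangle on l)  ✓
L = 4 + 4 + 4 = 12 (even)  ✓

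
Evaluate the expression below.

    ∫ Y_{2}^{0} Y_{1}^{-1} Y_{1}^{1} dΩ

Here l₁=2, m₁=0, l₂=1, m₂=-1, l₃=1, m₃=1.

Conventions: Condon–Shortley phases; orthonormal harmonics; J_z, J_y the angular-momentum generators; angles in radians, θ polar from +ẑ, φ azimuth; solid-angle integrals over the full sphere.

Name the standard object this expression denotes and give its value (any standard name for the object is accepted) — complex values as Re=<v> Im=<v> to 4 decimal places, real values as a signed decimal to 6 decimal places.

Gaunt coefficient, +0.126157

This is a Gaunt coefficient — the integral of a triple product of spherical harmonics over the sphere.
m-sum 0 ✓  L=4 even ✓  1≤1≤3 ✓
Π(2lᵢ+1) = 5×3×3 = 45
triangle coeff Δ(2,1,1) = 1/30
Σ_t [1,1]: t=1:−1/1 = -1/1
(3j)²=2/15 [(2 1 1; 0 0 0)], sign=+1
Σ_t [0,0]: t=0:+1/4 = 1/4
(3j)²=1/30 [(2 1 1; 0 -1 1)], sign=+1
⇒ 4πI² = 1/5
I = (+1)√(1/5/(4π)) = 0.12615663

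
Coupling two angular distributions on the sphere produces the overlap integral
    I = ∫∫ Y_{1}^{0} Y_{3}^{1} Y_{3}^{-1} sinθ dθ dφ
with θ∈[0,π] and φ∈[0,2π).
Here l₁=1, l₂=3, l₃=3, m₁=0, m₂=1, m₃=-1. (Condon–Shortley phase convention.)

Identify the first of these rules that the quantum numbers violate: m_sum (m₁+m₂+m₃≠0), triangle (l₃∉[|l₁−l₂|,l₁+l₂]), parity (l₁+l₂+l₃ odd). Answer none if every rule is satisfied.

parity

Σmᵢ = 0  ✓
l₃∈[|l₁−l₂|,l₁+l₂]=[2,4], have l₃=3  ✓
Σlᵢ = 7 ⇒ odd  ✗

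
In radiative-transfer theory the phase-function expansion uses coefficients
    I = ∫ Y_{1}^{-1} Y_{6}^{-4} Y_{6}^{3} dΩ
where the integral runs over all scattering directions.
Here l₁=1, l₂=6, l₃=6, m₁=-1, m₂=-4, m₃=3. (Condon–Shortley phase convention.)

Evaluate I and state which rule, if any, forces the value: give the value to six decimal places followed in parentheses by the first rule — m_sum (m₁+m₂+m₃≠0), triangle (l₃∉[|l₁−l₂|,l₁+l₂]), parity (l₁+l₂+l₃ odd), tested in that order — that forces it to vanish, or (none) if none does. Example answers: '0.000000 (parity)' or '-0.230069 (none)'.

0.000000 (m_sum)

-1 − 4 + 3 = -2 ≠ 0: azimuthal integral kills it; I = 0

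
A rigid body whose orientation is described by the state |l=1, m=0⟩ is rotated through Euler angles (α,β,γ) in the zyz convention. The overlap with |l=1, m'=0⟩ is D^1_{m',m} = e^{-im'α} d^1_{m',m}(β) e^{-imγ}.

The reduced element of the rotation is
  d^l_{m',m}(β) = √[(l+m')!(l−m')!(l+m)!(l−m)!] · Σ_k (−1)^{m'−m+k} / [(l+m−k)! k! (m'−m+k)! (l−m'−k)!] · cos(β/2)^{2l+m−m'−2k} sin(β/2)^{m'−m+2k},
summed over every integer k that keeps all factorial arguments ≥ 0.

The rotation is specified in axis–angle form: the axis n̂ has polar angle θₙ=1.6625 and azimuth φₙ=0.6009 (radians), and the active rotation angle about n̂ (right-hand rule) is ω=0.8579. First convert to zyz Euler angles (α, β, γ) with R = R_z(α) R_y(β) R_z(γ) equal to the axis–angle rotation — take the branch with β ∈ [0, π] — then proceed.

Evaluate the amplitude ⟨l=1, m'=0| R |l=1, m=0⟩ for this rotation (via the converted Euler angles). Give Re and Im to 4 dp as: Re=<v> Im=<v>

Re=0.6569 Im=0.0000

Axis–angle → zyz. n̂ = (sinθₙcosφₙ, sinθₙsinφₙ, cosθₙ) = (+0.821361, +0.563009, -0.091575), ω = 0.8579.
R = I cosω + sinω [n̂]ₓ + (1−cosω) n̂n̂ᵀ gives
  R = [+0.887432, +0.229263, +0.399877; +0.090716, +0.763694, -0.639173; -0.451923, +0.603498, +0.656929]
β = atan2(√(R₁₃²+R₂₃²), R₃₃) = 0.854058; α = atan2(R₂₃, R₁₃) mod 2π = 5.271431; γ = atan2(R₃₂, −R₃₁) mod 2π = 0.928039
First d^1_{0,0}(β=0.8541), then the phase factors e^{-i(0)α} and e^{-i(0)γ}:
Half-angle: c=0.910200, s=0.414169. N=√(1·1·1·1)=1.000000
The bounds max(0,m−m')=0 and min(l+m,l−m')=1 give 2 terms
  k=0: (−1)^0·1.0000/(1)·0.9102^2·0.4142^0 = +0.828464
  k=1: (−1)^1·1.0000/(1)·0.9102^0·0.4142^2 = -0.171536
d^1_{0,0}(0.8541) = +0.828464 -0.171536 = +0.656929
Attach z-rotation phases: D = e^{-i(0)(5.2714)}·(+0.656929)·e^{-i(0)(0.9280)} = +0.656929+0.000000i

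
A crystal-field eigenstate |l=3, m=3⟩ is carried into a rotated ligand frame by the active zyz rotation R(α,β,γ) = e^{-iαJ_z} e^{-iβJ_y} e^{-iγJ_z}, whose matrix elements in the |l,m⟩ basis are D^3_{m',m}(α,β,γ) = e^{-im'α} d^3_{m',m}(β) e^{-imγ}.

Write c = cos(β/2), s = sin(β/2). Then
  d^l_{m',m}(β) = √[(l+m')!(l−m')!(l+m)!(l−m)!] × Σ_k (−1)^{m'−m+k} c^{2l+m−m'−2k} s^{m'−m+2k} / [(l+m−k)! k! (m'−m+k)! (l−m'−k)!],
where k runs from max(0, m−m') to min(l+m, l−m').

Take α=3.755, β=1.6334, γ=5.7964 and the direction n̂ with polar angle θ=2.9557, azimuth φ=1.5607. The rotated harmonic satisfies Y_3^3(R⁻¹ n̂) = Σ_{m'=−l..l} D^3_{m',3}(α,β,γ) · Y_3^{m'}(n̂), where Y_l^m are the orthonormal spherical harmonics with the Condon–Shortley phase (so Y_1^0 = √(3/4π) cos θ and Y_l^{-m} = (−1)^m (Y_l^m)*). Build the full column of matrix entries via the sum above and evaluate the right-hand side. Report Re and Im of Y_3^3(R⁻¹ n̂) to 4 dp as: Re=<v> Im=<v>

Need the full column D^3_{m',3} for m'=−3..3 at α=3.7550, β=1.6334, γ=5.7964.
cos(β/2)=0.684630, sin(β/2)=0.728891
d^3_{-3,3}: single k=6 term ⇒ +0.149959;  D = +0.148068+0.023741i
d^3_{-2,3}: single k=5 term ⇒ +0.345019;  D = -0.310005+0.151444i
d^3_{-1,3}: single k=4 term ⇒ +0.512398;  D = +0.246990-0.448940i
d^3_{0,3}: single k=3 term ⇒ +0.555738;  D = +0.061251+0.552352i
d^3_{1,3}: single k=2 term ⇒ +0.452058;  D = -0.299386-0.338711i
d^3_{2,3}: single k=1 term ⇒ +0.268546;  D = +0.261256+0.062148i
d^3_{3,3}: single k=0 term ⇒ +0.102976;  D = -0.095635+0.038183i
Y_3^{m'}(θ=2.9557,φ=1.5607) and Σ D·Y over m':
  (+0.1481+0.0237i)·(-0.0001+0.0026i)  (-0.3100+0.1514i)·(+0.0343+0.0007i)  (+0.2470-0.4489i)·(+0.0023-0.2287i)  (+0.0613+0.5524i)·(-0.6709+0.0000i)  (-0.2994-0.3387i)·(-0.0023-0.2287i)  (+0.2613+0.0621i)·(+0.0343-0.0007i)  (-0.0956+0.0382i)·(+0.0001+0.0026i)
Y_3^3(R⁻¹ n̂) = -0.221891-0.351749i

Re=-0.2219 Im=-0.3517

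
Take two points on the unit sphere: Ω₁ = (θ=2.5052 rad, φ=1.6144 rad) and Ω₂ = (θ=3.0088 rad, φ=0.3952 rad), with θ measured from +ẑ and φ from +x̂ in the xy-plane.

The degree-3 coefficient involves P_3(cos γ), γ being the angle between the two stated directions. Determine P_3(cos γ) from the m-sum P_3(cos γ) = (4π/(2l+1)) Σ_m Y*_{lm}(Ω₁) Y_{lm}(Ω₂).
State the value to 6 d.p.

Expand P_3 via completeness: Σ_{m} conj(Y_{3,m}) at Ω₁ times Y_{3,m} at Ω₂ —
  m=-3: (+0.011423-0.086827i) × (+0.000364-0.000897i) = -0.000074-0.000042i  (running Σ = -0.000074-0.000042i)
  m=-2: (+0.289193+0.025284i) × (-0.012494+0.012620i) = -0.003932+0.003334i  (running Σ = -0.004006+0.003292i)
  m=-1: (-0.018704+0.428676i) × (+0.154505-0.064451i) = +0.024739+0.067438i  (running Σ = +0.020733+0.070730i)
  m=0: (-0.070244-0.000000i) × (-0.707360+0.000000i) = +0.049688+0.000000i  (running Σ = +0.070421+0.070730i)
  m=1: (+0.018704+0.428676i) × (-0.154505-0.064451i) = +0.024739-0.067438i  (running Σ = +0.095159+0.003292i)
  m=2: (+0.289193-0.025284i) × (-0.012494-0.012620i) = -0.003932-0.003334i  (running Σ = +0.091227-0.000042i)
  m=3: (-0.011423-0.086827i) × (-0.000364-0.000897i) = -0.000074+0.000042i  (running Σ = +0.091153-0.000000i)
Total Σ_m = +0.091153-0.000000i. Multiply by 1.795196: +0.163638-0.000000i. P_3(cos γ) = 0.163638

0.163638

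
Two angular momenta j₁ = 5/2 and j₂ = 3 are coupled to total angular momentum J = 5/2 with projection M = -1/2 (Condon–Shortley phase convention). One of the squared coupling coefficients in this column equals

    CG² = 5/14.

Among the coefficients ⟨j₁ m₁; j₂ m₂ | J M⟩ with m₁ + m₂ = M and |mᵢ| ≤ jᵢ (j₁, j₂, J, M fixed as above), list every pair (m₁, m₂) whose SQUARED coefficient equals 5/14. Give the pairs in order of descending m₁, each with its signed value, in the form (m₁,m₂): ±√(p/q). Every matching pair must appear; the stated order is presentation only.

(-5/2,2): −√(5/14)

Admissible pairs with m₁+m₂ = M = -1/2: (-5/2,2), (-3/2,1), (-1/2,0), (1/2,-1), (3/2,-2), (5/2,-3)
  (m₁,m₂)=(5/2,-3): CG² = 5/21, CG = +√(5/21)
  (m₁,m₂)=(3/2,-2): CG² = 1/14, CG = +√(1/14)
  (m₁,m₂)=(1/2,-1): CG² = 8/35, CG = −√(8/35)
  (m₁,m₂)=(-1/2,0): CG² = 8/105, CG = +√(8/105)
  (m₁,m₂)=(-3/2,1): CG² = 1/35, CG = +√(1/35)
  (m₁,m₂)=(-5/2,2): CG² = 5/14, CG = −√(5/14)   ← matches the target
Pairs with CG² = 5/14: (-5/2,2): −√(5/14)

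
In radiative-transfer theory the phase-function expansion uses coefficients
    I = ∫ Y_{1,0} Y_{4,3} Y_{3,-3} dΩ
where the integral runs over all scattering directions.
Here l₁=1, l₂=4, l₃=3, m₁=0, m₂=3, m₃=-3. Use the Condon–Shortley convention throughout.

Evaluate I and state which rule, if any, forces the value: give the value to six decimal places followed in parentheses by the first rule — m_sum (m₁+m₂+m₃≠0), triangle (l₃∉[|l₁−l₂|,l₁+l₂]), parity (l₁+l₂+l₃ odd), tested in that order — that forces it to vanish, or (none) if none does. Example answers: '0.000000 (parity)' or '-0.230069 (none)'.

-0.162868 (none)

Checks pass: Σm=0; 8 even; l₃=3∈[3,5].
(2·1+1)(2·4+1)(2·3+1) = 189
Δ: 2! 0! 6! / 9! → 1/252
sum: t=1:−1/36 = -1/36
3j²(1 4 3; 0 0 0) = Δ·Π!·Σ² = 4/63  (sign +1)
sum: t=1:−1/720 = -1/720
3j²(1 4 3; 0 3 -3) = Δ·Π!·Σ² = 1/36  (sign -1)
combine: 4πI² = 189·4/63·1/36 = 1/3
take √, sign -1: I = -0.16286750
No selection rule forces the value: the integral is nonzero (none).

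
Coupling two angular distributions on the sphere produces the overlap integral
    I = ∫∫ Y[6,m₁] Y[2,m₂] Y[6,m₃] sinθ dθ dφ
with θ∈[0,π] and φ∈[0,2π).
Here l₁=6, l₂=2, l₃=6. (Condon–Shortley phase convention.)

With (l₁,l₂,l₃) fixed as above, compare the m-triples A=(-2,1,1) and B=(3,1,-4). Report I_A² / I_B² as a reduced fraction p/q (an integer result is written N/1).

Same 6,2,6: normalisation and zero-m 3j drop out of the ratio.
A: Δ: 2! 10! 2! / 15! → 1/90090; sum: t=1:−1/60480 t=2:+1/34560 = 1/80640; 3j²(6 2 6; -2 1 1) = Δ·Π!·Σ² = 6/1001  (sign -1)
B: Δ: 2! 10! 2! / 15! → 1/90090; sum: t=1:−1/161280 t=2:+1/725760 = -1/207360; 3j²(6 2 6; 3 1 -4) = Δ·Π!·Σ² = 7/286  (sign -1)
I_A²/I_B² = (6/1001)/(7/286) = 12/49

12/49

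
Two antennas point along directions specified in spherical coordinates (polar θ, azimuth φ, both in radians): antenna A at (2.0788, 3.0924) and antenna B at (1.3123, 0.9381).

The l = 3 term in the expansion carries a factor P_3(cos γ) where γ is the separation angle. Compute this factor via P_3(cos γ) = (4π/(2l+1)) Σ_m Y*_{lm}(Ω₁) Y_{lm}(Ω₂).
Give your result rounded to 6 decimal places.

Term-by-term m-sum for l=3 (normalisation 4π/7 = 1.795196):
  m=-3: Y*=-0.27526 + 0.04092j  Y=-0.35699 - 0.12120j  product 0.10322 + 0.01875j
  m=-2: Y*=-0.37766 + 0.03728j  Y=-0.07342 - 0.23288j  product 0.03641 + 0.08521j
  m=-1: Y*=-0.05164 + 0.00254j  Y=-0.12439 + 0.16964j  product 0.00599 - 0.00908j
  m=+0: Y*=0.32982 + 0.00000j  Y=-0.25501 + 0.00000j  product -0.08411 + 0.00000j
  m=+1: Y*=0.05164 + 0.00254j  Y=0.12439 + 0.16964j  product 0.00599 + 0.00908j
  m=+2: Y*=-0.37766 - 0.03728j  Y=-0.07342 + 0.23288j  product 0.03641 - 0.08521j
  m=+3: Y*=0.27526 + 0.04092j  Y=0.35699 - 0.12120j  product 0.10322 - 0.01875j
Total Σ_m = 0.20714 - 0.00000j. Multiply by 1.795196: 0.37185 - 0.00000j. P_3(cos γ) = 0.371854

0.371854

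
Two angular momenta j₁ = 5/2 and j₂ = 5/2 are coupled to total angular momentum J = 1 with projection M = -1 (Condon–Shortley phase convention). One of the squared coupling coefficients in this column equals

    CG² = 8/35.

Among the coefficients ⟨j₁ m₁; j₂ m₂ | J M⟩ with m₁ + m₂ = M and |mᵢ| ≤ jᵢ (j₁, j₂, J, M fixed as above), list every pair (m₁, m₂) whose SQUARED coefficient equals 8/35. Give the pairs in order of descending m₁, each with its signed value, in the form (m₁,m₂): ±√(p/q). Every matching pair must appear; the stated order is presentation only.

(1/2,-3/2): −√(8/35); (-3/2,1/2): −√(8/35)

Admissible pairs with m₁+m₂ = M = -1: (-5/2,3/2), (-3/2,1/2), (-1/2,-1/2), (1/2,-3/2), (3/2,-5/2)
  (m₁,m₂)=(3/2,-5/2): CG² = 1/7, CG = +√(1/7)
  (m₁,m₂)=(1/2,-3/2): CG² = 8/35, CG = −√(8/35)   ← matches the target
  (m₁,m₂)=(-1/2,-1/2): CG² = 9/35, CG = +√(9/35)
  (m₁,m₂)=(-3/2,1/2): CG² = 8/35, CG = −√(8/35)   ← matches the target
  (m₁,m₂)=(-5/2,3/2): CG² = 1/7, CG = +√(1/7)
Pairs with CG² = 8/35: (1/2,-3/2): −√(8/35); (-3/2,1/2): −√(8/35)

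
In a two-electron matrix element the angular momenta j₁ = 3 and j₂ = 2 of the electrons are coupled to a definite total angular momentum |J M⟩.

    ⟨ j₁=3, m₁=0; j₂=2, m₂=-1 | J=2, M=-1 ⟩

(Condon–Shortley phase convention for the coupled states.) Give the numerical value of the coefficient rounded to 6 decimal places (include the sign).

triangle: 3!·3!·1!/8! = 36/40320
(j±m)!: 3!·3!·1!·3!·1!·3! = 1296
prefactor² = (2J+1)·Δ·N² = 81/14
  k=0: +1/(0!·3!·3!·1!·0!·0!) = 1/36
  k=1: −1/(1!·2!·2!·0!·1!·1!) = -1/4
Σ = -2/9  ⇒  CG² = 81/14·(-2/9)² = 2/7
CG = −√(2/7) = -0.534522

−√(2/7) ≈ -0.534522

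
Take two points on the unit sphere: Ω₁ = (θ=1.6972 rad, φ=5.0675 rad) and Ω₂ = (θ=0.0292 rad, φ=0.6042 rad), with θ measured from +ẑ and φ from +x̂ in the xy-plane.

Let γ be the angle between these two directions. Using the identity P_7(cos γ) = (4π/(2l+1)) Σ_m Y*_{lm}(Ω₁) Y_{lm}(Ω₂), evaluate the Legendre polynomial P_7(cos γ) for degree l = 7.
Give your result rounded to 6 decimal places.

Term-by-term m-sum for l=7 (normalisation 4π/15 = 0.837758):
  [-7]  conj(Y_{7,-7})(Ω₁) = -0.288300-0.374697i ; Y_{7,-7}(Ω₂) = -0.000000+0.000000i ; Δ = +0.000000-0.000000i
  [-6]  conj(Y_{7,-6})(Ω₁) = -0.119386+0.190479i ; Y_{7,-6}(Ω₂) = -0.000000+0.000000i ; Δ = +0.000000-0.000000i
  [-5]  conj(Y_{7,-5})(Ω₁) = -0.273846-0.056869i ; Y_{7,-5}(Ω₂) = -0.000000-0.000000i ; Δ = +0.000000+0.000000i
  [-4]  conj(Y_{7,-4})(Ω₁) = +0.037489+0.247459i ; Y_{7,-4}(Ω₂) = -0.000004-0.000004i ; Δ = +0.000001-0.000001i
  [-3]  conj(Y_{7,-3})(Ω₁) = -0.187789+0.103926i ; Y_{7,-3}(Ω₂) = -0.000053-0.000213i ; Δ = +0.000032+0.000035i
  [-2]  conj(Y_{7,-2})(Ω₁) = +0.195567+0.168171i ; Y_{7,-2}(Ω₂) = +0.002261-0.005965i ; Δ = +0.001445-0.000786i
  [-1]  conj(Y_{7,-1})(Ω₁) = -0.065604+0.176912i ; Y_{7,-1}(Ω₂) = +0.097656-0.067414i ; Δ = +0.005520+0.021699i
  [+0]  conj(Y_{7,0})(Ω₁) = +0.259690-0.000000i ; Y_{7,0}(Ω₂) = +1.079545+0.000000i ; Δ = +0.280348+0.000000i
  [+1]  conj(Y_{7,1})(Ω₁) = +0.065604+0.176912i ; Y_{7,1}(Ω₂) = -0.097656-0.067414i ; Δ = +0.005520-0.021699i
  [+2]  conj(Y_{7,2})(Ω₁) = +0.195567-0.168171i ; Y_{7,2}(Ω₂) = +0.002261+0.005965i ; Δ = +0.001445+0.000786i
  [+3]  conj(Y_{7,3})(Ω₁) = +0.187789+0.103926i ; Y_{7,3}(Ω₂) = +0.000053-0.000213i ; Δ = +0.000032-0.000035i
  [+4]  conj(Y_{7,4})(Ω₁) = +0.037489-0.247459i ; Y_{7,4}(Ω₂) = -0.000004+0.000004i ; Δ = +0.000001+0.000001i
  [+5]  conj(Y_{7,5})(Ω₁) = +0.273846-0.056869i ; Y_{7,5}(Ω₂) = +0.000000-0.000000i ; Δ = +0.000000-0.000000i
  [+6]  conj(Y_{7,6})(Ω₁) = -0.119386-0.190479i ; Y_{7,6}(Ω₂) = -0.000000-0.000000i ; Δ = +0.000000+0.000000i
  [+7]  conj(Y_{7,7})(Ω₁) = +0.288300-0.374697i ; Y_{7,7}(Ω₂) = +0.000000+0.000000i ; Δ = +0.000000+0.000000i
Σ over m = +0.294343-0.000000i; ×(4π/15) → +0.246588-0.000000i. Real part: 0.246588

0.246588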